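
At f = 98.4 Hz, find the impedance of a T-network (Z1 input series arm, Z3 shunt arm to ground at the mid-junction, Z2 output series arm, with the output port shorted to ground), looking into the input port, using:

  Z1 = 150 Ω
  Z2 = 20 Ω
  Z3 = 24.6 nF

Step 1 — Angular frequency: ω = 2π·f = 2π·98.4 = 618.3 rad/s.
Step 2 — Component impedances:
  Z1: Z = R = 150 Ω
  Z2: Z = R = 20 Ω
  Z3: Z = 1/(jωC) = -j/(ω·C) = 0 - j6.575e+04 Ω
Step 3 — With the output port shorted to ground, the output series arm Z2 runs from the junction to ground; the shunt arm Z3 also runs from the junction to ground. They appear in parallel: Z3 || Z2 = 20 - j0.006084 Ω.
Step 4 — Series with input arm Z1: Z_in = Z1 + (Z3 || Z2) = 170 - j0.006084 Ω = 170∠-0.0° Ω.

Z = 170 - j0.006084 Ω = 170∠-0.0° Ω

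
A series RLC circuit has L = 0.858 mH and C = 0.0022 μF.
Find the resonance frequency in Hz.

Step 1 — Resonance condition Im(Z)=0 gives ω₀ = 1/√(LC).
Step 2 — ω₀ = 1/√(0.000858·2.2e-09) = 7.279e+05 rad/s.
Step 3 — f₀ = ω₀/(2π) = 1.158e+05 Hz.

f₀ = 1.158e+05 Hz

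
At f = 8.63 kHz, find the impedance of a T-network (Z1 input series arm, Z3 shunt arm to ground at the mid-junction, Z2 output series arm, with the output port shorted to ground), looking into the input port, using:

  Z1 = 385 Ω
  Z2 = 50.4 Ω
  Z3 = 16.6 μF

Step 1 — Angular frequency: ω = 2π·f = 2π·8630 = 5.422e+04 rad/s.
Step 2 — Component impedances:
  Z1: Z = R = 385 Ω
  Z2: Z = R = 50.4 Ω
  Z3: Z = 1/(jωC) = -j/(ω·C) = 0 - j1.111 Ω
Step 3 — With the output port shorted to ground, the output series arm Z2 runs from the junction to ground; the shunt arm Z3 also runs from the junction to ground. They appear in parallel: Z3 || Z2 = 0.02448 - j1.11 Ω.
Step 4 — Series with input arm Z1: Z_in = Z1 + (Z3 || Z2) = 385 - j1.11 Ω = 385∠-0.2° Ω.

Z = 385 - j1.11 Ω = 385∠-0.2° Ω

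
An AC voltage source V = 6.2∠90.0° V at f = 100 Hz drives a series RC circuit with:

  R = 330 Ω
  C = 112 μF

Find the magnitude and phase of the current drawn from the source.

Step 1 — Angular frequency: ω = 2π·f = 2π·100 = 628.3 rad/s.
Step 2 — Component impedances:
  R: Z = R = 330 Ω
  C: Z = 1/(jωC) = -j/(ω·C) = 0 - j14.21 Ω
Step 3 — Series combination: Z_total = R + C = 330 - j14.21 Ω = 330.3∠-2.5° Ω.
Step 4 — Source phasor: V = 6.2∠90.0° V = 0 + j6.2 V.
Step 5 — Ohm's law: I = V / Z_total = (0 + j6.2) / (330 - j14.21) = -0.0008075 + j0.01875 A.
Step 6 — Convert to polar: |I| = 0.01877 A, ∠I = 92.5°.

I = 0.01877∠92.5° A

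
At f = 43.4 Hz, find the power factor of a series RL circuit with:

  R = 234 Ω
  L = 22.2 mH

Step 1 — Angular frequency: ω = 2π·f = 2π·43.4 = 272.7 rad/s.
Step 2 — Component impedances:
  R: Z = R = 234 Ω
  L: Z = jωL = j·272.7·0.0222 = 0 + j6.054 Ω
Step 3 — Series combination: Z_total = R + L = 234 + j6.054 Ω = 234.1∠1.5° Ω.
Step 4 — Power factor: PF = cos(φ) = Re(Z)/|Z| = 234/234.08 = 0.9997.
Step 5 — Type: Im(Z) = 6.054 ⇒ lagging (phase φ = 1.5°).

PF = 0.9997 (lagging, φ = 1.5°)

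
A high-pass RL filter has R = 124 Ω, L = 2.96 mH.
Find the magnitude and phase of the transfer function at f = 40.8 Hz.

Step 1 — Angular frequency: ω = 2π·40.8 = 256.4 rad/s.
Step 2 — Transfer function: H(jω) = jωL/(R + jωL).
Step 3 — Numerator jωL = j·0.7588; denominator R + jωL = 124 + j0.7588.
Step 4 — H = 3.745e-05 + j0.006119.
Step 5 — Magnitude: |H| = 0.006119 (-44.3 dB); phase: φ = 89.6°.

|H| = 0.006119 (-44.3 dB), φ = 89.6°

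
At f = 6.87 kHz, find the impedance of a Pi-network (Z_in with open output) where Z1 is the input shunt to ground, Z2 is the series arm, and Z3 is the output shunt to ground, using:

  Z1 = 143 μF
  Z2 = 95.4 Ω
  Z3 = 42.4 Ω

Step 1 — Angular frequency: ω = 2π·f = 2π·6870 = 4.317e+04 rad/s.
Step 2 — Component impedances:
  Z1: Z = 1/(jωC) = -j/(ω·C) = 0 - j0.162 Ω
  Z2: Z = R = 95.4 Ω
  Z3: Z = R = 42.4 Ω
Step 3 — With open output, the series arm Z2 and the output shunt Z3 appear in series to ground: Z2 + Z3 = 137.8 Ω.
Step 4 — Parallel with input shunt Z1: Z_in = Z1 || (Z2 + Z3) = 0.0001905 - j0.162 Ω = 0.162∠-89.9° Ω.

Z = 0.0001905 - j0.162 Ω = 0.162∠-89.9° Ω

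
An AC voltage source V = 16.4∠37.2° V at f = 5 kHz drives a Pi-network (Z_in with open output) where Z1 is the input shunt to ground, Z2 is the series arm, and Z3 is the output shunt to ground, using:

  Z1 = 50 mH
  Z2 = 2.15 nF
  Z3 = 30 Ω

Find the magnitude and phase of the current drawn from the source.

Step 1 — Angular frequency: ω = 2π·f = 2π·5000 = 3.142e+04 rad/s.
Step 2 — Component impedances:
  Z1: Z = jωL = j·3.142e+04·0.05 = 0 + j1571 Ω
  Z2: Z = 1/(jωC) = -j/(ω·C) = 0 - j1.481e+04 Ω
  Z3: Z = R = 30 Ω
Step 3 — With open output, the series arm Z2 and the output shunt Z3 appear in series to ground: Z2 + Z3 = 30 - j1.481e+04 Ω.
Step 4 — Parallel with input shunt Z1: Z_in = Z1 || (Z2 + Z3) = 0.4226 + j1757 Ω = 1757∠90.0° Ω.
Step 5 — Source phasor: V = 16.4∠37.2° V = 13.06 + j9.915 V.
Step 6 — Ohm's law: I = V / Z_total = (13.06 + j9.915) / (0.4226 + j1757) = 0.005644 - j0.007433 A.
Step 7 — Convert to polar: |I| = 0.009333 A, ∠I = -52.8°.

I = 0.009333∠-52.8° A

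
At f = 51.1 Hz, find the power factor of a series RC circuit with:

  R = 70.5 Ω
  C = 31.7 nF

Step 1 — Angular frequency: ω = 2π·f = 2π·51.1 = 321.1 rad/s.
Step 2 — Component impedances:
  R: Z = R = 70.5 Ω
  C: Z = 1/(jωC) = -j/(ω·C) = 0 - j9.825e+04 Ω
Step 3 — Series combination: Z_total = R + C = 70.5 - j9.825e+04 Ω = 9.825e+04∠-90.0° Ω.
Step 4 — Power factor: PF = cos(φ) = Re(Z)/|Z| = 70.5/98252 = 0.0007175.
Step 5 — Type: Im(Z) = -9.825e+04 ⇒ leading (phase φ = -90.0°).

PF = 0.0007175 (leading, φ = -90.0°)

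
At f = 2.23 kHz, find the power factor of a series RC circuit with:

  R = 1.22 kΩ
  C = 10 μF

Step 1 — Angular frequency: ω = 2π·f = 2π·2230 = 1.401e+04 rad/s.
Step 2 — Component impedances:
  R: Z = R = 1220 Ω
  C: Z = 1/(jωC) = -j/(ω·C) = 0 - j7.137 Ω
Step 3 — Series combination: Z_total = R + C = 1220 - j7.137 Ω = 1220∠-0.3° Ω.
Step 4 — Power factor: PF = cos(φ) = Re(Z)/|Z| = 1220/1220 = 1.
Step 5 — Type: Im(Z) = -7.137 ⇒ leading (phase φ = -0.3°).

PF = 1 (leading, φ = -0.3°)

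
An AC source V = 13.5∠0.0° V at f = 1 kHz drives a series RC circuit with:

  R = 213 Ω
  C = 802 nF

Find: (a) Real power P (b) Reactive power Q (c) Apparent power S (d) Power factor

Step 1 — Angular frequency: ω = 2π·f = 2π·1000 = 6283 rad/s.
Step 2 — Component impedances:
  R: Z = R = 213 Ω
  C: Z = 1/(jωC) = -j/(ω·C) = 0 - j198.4 Ω
Step 3 — Series combination: Z_total = R + C = 213 - j198.4 Ω = 291.1∠-43.0° Ω.
Step 4 — Source phasor: V = 13.5∠0.0° V = 13.5 V.
Step 5 — Current: I = V / Z = 0.03393 + j0.03161 A = 0.04637∠43.0° A.
Step 6 — Complex power: S = V·I* = 0.458 - j0.4267 VA.
Step 7 — Real power: P = Re(S) = 0.458 W.
Step 8 — Reactive power: Q = Im(S) = -0.4267 VAR.
Step 9 — Apparent power: |S| = 0.626 VA.
Step 10 — Power factor: PF = P/|S| = 0.7317 (leading).

(a) P = 0.458 W  (b) Q = -0.4267 VAR  (c) S = 0.626 VA  (d) PF = 0.7317 (leading)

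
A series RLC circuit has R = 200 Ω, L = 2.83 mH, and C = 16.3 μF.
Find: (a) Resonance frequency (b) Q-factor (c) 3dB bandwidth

Step 1 — Resonance: ω₀ = 1/√(LC) = 1/√(0.00283·1.63e-05) = 4656 rad/s.
Step 2 — f₀ = ω₀/(2π) = 741 Hz.
Step 3 — Series Q: Q = ω₀L/R = 4656·0.00283/200 = 0.06588.
Step 4 — Bandwidth: Δω = ω₀/Q = 7.067e+04 rad/s; BW = Δω/(2π) = 1.125e+04 Hz.

(a) f₀ = 741 Hz  (b) Q = 0.06588  (c) BW = 1.125e+04 Hz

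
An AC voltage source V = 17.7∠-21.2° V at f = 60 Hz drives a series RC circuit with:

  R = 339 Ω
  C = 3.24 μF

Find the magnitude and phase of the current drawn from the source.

Step 1 — Angular frequency: ω = 2π·f = 2π·60 = 377 rad/s.
Step 2 — Component impedances:
  R: Z = R = 339 Ω
  C: Z = 1/(jωC) = -j/(ω·C) = 0 - j818.7 Ω
Step 3 — Series combination: Z_total = R + C = 339 - j818.7 Ω = 886.1∠-67.5° Ω.
Step 4 — Source phasor: V = 17.7∠-21.2° V = 16.5 - j6.401 V.
Step 5 — Ohm's law: I = V / Z_total = (16.5 - j6.401) / (339 - j818.7) = 0.0138 + j0.01444 A.
Step 6 — Convert to polar: |I| = 0.01997 A, ∠I = 46.3°.

I = 0.01997∠46.3° A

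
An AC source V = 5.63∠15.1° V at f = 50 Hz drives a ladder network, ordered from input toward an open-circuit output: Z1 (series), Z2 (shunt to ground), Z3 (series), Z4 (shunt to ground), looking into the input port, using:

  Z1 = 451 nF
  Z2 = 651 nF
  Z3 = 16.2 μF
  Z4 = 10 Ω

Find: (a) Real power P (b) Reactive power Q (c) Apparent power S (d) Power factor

Step 1 — Angular frequency: ω = 2π·f = 2π·50 = 314.2 rad/s.
Step 2 — Component impedances:
  Z1: Z = 1/(jωC) = -j/(ω·C) = 0 - j7058 Ω
  Z2: Z = 1/(jωC) = -j/(ω·C) = 0 - j4890 Ω
  Z3: Z = 1/(jωC) = -j/(ω·C) = 0 - j196.5 Ω
  Z4: Z = R = 10 Ω
Step 3 — Ladder network (open output): work backward from the far end, alternating series and parallel combinations. Z_in = 9.242 - j7247 Ω = 7247∠-89.9° Ω.
Step 4 — Source phasor: V = 5.63∠15.1° V = 5.436 + j1.467 V.
Step 5 — Current: I = V / Z = -0.0002014 + j0.0007503 A = 0.0007769∠105.0° A.
Step 6 — Complex power: S = V·I* = 5.578e-06 - j0.004374 VA.
Step 7 — Real power: P = Re(S) = 5.578e-06 W.
Step 8 — Reactive power: Q = Im(S) = -0.004374 VAR.
Step 9 — Apparent power: |S| = 0.004374 VA.
Step 10 — Power factor: PF = P/|S| = 0.001275 (leading).

(a) P = 5.578e-06 W  (b) Q = -0.004374 VAR  (c) S = 0.004374 VA  (d) PF = 0.001275 (leading)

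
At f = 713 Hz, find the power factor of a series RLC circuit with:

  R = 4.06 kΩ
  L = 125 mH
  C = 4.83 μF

Step 1 — Angular frequency: ω = 2π·f = 2π·713 = 4480 rad/s.
Step 2 — Component impedances:
  R: Z = R = 4060 Ω
  L: Z = jωL = j·4480·0.125 = 0 + j560 Ω
  C: Z = 1/(jωC) = -j/(ω·C) = 0 - j46.22 Ω
Step 3 — Series combination: Z_total = R + L + C = 4060 + j513.8 Ω = 4092∠7.2° Ω.
Step 4 — Power factor: PF = cos(φ) = Re(Z)/|Z| = 4060/4092.4 = 0.9921.
Step 5 — Type: Im(Z) = 513.8 ⇒ lagging (phase φ = 7.2°).

PF = 0.9921 (lagging, φ = 7.2°)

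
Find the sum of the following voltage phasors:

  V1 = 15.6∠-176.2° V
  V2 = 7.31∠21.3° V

Step 1 — Convert each phasor to rectangular form:
  V1 = 15.6·(cos(-176.2°) + j·sin(-176.2°)) = -15.57 - j1.034 V
  V2 = 7.31·(cos(21.3°) + j·sin(21.3°)) = 6.811 + j2.655 V
Step 2 — Sum components: V_total = -8.755 + j1.621 V.
Step 3 — Convert to polar: |V_total| = 8.904 V, ∠V_total = 169.5°.

V_total = 8.904∠169.5° V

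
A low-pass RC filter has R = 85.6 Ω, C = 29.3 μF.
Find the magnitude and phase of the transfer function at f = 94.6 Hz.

Step 1 — Angular frequency: ω = 2π·94.6 = 594.4 rad/s.
Step 2 — Transfer function: H(jω) = 1/(1 + jωRC).
Step 3 — Denominator: 1 + jωRC = 1 + j·594.4·85.6·2.93e-05 = 1 + j1.491.
Step 4 — H = 0.3103 - j0.4626.
Step 5 — Magnitude: |H| = 0.5571 (-5.1 dB); phase: φ = -56.1°.

|H| = 0.5571 (-5.1 dB), φ = -56.1°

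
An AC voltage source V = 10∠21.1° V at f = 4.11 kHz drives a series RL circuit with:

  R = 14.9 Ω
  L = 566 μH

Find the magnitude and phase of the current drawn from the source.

Step 1 — Angular frequency: ω = 2π·f = 2π·4110 = 2.582e+04 rad/s.
Step 2 — Component impedances:
  R: Z = R = 14.9 Ω
  L: Z = jωL = j·2.582e+04·0.000566 = 0 + j14.62 Ω
Step 3 — Series combination: Z_total = R + L = 14.9 + j14.62 Ω = 20.87∠44.4° Ω.
Step 4 — Source phasor: V = 10∠21.1° V = 9.33 + j3.6 V.
Step 5 — Ohm's law: I = V / Z_total = (9.33 + j3.6) / (14.9 + j14.62) = 0.4399 - j0.1899 A.
Step 6 — Convert to polar: |I| = 0.4791 A, ∠I = -23.3°.

I = 0.4791∠-23.3° A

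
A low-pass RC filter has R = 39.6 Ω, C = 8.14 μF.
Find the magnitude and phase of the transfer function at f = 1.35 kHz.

Step 1 — Angular frequency: ω = 2π·1350 = 8482 rad/s.
Step 2 — Transfer function: H(jω) = 1/(1 + jωRC).
Step 3 — Denominator: 1 + jωRC = 1 + j·8482·39.6·8.14e-06 = 1 + j2.734.
Step 4 — H = 0.118 - j0.3226.
Step 5 — Magnitude: |H| = 0.3435 (-9.3 dB); phase: φ = -69.9°.

|H| = 0.3435 (-9.3 dB), φ = -69.9°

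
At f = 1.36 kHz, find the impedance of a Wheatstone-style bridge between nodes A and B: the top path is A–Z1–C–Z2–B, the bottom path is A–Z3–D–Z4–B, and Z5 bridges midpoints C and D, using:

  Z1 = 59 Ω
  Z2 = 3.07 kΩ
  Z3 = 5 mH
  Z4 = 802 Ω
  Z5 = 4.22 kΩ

Step 1 — Angular frequency: ω = 2π·f = 2π·1360 = 8545 rad/s.
Step 2 — Component impedances:
  Z1: Z = R = 59 Ω
  Z2: Z = R = 3070 Ω
  Z3: Z = jωL = j·8545·0.005 = 0 + j42.73 Ω
  Z4: Z = R = 802 Ω
  Z5: Z = R = 4220 Ω
Step 3 — Bridge requires nodal analysis (the Z5 bridge couples midpoints C and D, so the two paths cannot be reduced to a simple series/parallel combination). Setting node B to ground and injecting 1 A at node A, the 3-node admittance system at A, C, D solves to V_A = Z_AB = 638.9 + j27.25 Ω = 639.5∠2.4° Ω.

Z = 638.9 + j27.25 Ω = 639.5∠2.4° Ω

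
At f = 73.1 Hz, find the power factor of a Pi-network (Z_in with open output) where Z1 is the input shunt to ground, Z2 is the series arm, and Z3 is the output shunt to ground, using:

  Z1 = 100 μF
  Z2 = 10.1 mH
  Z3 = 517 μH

Step 1 — Angular frequency: ω = 2π·f = 2π·73.1 = 459.3 rad/s.
Step 2 — Component impedances:
  Z1: Z = 1/(jωC) = -j/(ω·C) = 0 - j21.77 Ω
  Z2: Z = jωL = j·459.3·0.0101 = 0 + j4.639 Ω
  Z3: Z = jωL = j·459.3·0.000517 = 0 + j0.2375 Ω
Step 3 — With open output, the series arm Z2 and the output shunt Z3 appear in series to ground: Z2 + Z3 = 0 + j4.876 Ω.
Step 4 — Parallel with input shunt Z1: Z_in = Z1 || (Z2 + Z3) = 0 + j6.284 Ω = 6.284∠90.0° Ω.
Step 5 — Power factor: PF = cos(φ) = Re(Z)/|Z| = -0/6.284 = -0.
Step 6 — Type: Im(Z) = 6.284 ⇒ lagging (phase φ = 90.0°).

PF = -0 (lagging, φ = 90.0°)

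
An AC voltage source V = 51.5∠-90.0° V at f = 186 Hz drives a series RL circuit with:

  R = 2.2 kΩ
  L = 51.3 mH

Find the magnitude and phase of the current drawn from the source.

Step 1 — Angular frequency: ω = 2π·f = 2π·186 = 1169 rad/s.
Step 2 — Component impedances:
  R: Z = R = 2200 Ω
  L: Z = jωL = j·1169·0.0513 = 0 + j59.95 Ω
Step 3 — Series combination: Z_total = R + L = 2200 + j59.95 Ω = 2201∠1.6° Ω.
Step 4 — Source phasor: V = 51.5∠-90.0° V = 0 - j51.5 V.
Step 5 — Ohm's law: I = V / Z_total = (0 - j51.5) / (2200 + j59.95) = -0.0006375 - j0.02339 A.
Step 6 — Convert to polar: |I| = 0.0234 A, ∠I = -91.6°.

I = 0.0234∠-91.6° A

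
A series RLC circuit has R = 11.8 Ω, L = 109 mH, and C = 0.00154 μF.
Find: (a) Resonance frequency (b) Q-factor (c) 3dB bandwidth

Step 1 — Resonance: ω₀ = 1/√(LC) = 1/√(0.109·1.54e-09) = 7.718e+04 rad/s.
Step 2 — f₀ = ω₀/(2π) = 1.228e+04 Hz.
Step 3 — Series Q: Q = ω₀L/R = 7.718e+04·0.109/11.8 = 713.
Step 4 — Bandwidth: Δω = ω₀/Q = 108.3 rad/s; BW = Δω/(2π) = 17.23 Hz.

(a) f₀ = 1.228e+04 Hz  (b) Q = 713  (c) BW = 17.23 Hz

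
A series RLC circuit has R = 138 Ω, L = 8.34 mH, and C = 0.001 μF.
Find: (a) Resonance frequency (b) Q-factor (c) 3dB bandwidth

Step 1 — Resonance: ω₀ = 1/√(LC) = 1/√(0.00834·1e-09) = 3.463e+05 rad/s.
Step 2 — f₀ = ω₀/(2π) = 5.511e+04 Hz.
Step 3 — Series Q: Q = ω₀L/R = 3.463e+05·0.00834/138 = 20.93.
Step 4 — Bandwidth: Δω = ω₀/Q = 1.655e+04 rad/s; BW = Δω/(2π) = 2633 Hz.

(a) f₀ = 5.511e+04 Hz  (b) Q = 20.93  (c) BW = 2633 Hz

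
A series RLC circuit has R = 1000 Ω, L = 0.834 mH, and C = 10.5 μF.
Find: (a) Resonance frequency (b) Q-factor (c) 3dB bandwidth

Step 1 — Resonance: ω₀ = 1/√(LC) = 1/√(0.000834·1.05e-05) = 1.069e+04 rad/s.
Step 2 — f₀ = ω₀/(2π) = 1701 Hz.
Step 3 — Series Q: Q = ω₀L/R = 1.069e+04·0.000834/1000 = 0.008912.
Step 4 — Bandwidth: Δω = ω₀/Q = 1.199e+06 rad/s; BW = Δω/(2π) = 1.908e+05 Hz.

(a) f₀ = 1701 Hz  (b) Q = 0.008912  (c) BW = 1.908e+05 Hz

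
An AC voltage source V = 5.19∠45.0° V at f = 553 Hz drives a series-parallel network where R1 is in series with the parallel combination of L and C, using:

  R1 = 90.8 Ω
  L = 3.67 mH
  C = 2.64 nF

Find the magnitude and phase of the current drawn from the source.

Step 1 — Angular frequency: ω = 2π·f = 2π·553 = 3475 rad/s.
Step 2 — Component impedances:
  R1: Z = R = 90.8 Ω
  L: Z = jωL = j·3475·0.00367 = 0 + j12.75 Ω
  C: Z = 1/(jωC) = -j/(ω·C) = 0 - j1.09e+05 Ω
Step 3 — Parallel branch: L || C = 1/(1/L + 1/C) = 0 + j12.75 Ω.
Step 4 — Series with R1: Z_total = R1 + (L || C) = 90.8 + j12.75 Ω = 91.69∠8.0° Ω.
Step 5 — Source phasor: V = 5.19∠45.0° V = 3.67 + j3.67 V.
Step 6 — Ohm's law: I = V / Z_total = (3.67 + j3.67) / (90.8 + j12.75) = 0.0452 + j0.03407 A.
Step 7 — Convert to polar: |I| = 0.0566 A, ∠I = 37.0°.

I = 0.0566∠37.0° A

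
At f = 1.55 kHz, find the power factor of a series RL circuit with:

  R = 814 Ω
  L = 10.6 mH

Step 1 — Angular frequency: ω = 2π·f = 2π·1550 = 9739 rad/s.
Step 2 — Component impedances:
  R: Z = R = 814 Ω
  L: Z = jωL = j·9739·0.0106 = 0 + j103.2 Ω
Step 3 — Series combination: Z_total = R + L = 814 + j103.2 Ω = 820.5∠7.2° Ω.
Step 4 — Power factor: PF = cos(φ) = Re(Z)/|Z| = 814/820.5 = 0.9921.
Step 5 — Type: Im(Z) = 103.2 ⇒ lagging (phase φ = 7.2°).

PF = 0.9921 (lagging, φ = 7.2°)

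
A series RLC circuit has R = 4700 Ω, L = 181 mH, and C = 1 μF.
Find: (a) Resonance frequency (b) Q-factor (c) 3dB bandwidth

Step 1 — Resonance: ω₀ = 1/√(LC) = 1/√(0.181·1e-06) = 2351 rad/s.
Step 2 — f₀ = ω₀/(2π) = 374.1 Hz.
Step 3 — Series Q: Q = ω₀L/R = 2351·0.181/4700 = 0.09052.
Step 4 — Bandwidth: Δω = ω₀/Q = 2.597e+04 rad/s; BW = Δω/(2π) = 4133 Hz.

(a) f₀ = 374.1 Hz  (b) Q = 0.09052  (c) BW = 4133 Hz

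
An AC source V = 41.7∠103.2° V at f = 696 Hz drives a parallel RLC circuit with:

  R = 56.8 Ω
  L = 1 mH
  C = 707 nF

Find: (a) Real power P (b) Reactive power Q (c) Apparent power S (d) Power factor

Step 1 — Angular frequency: ω = 2π·f = 2π·696 = 4373 rad/s.
Step 2 — Component impedances:
  R: Z = R = 56.8 Ω
  L: Z = jωL = j·4373·0.001 = 0 + j4.373 Ω
  C: Z = 1/(jωC) = -j/(ω·C) = 0 - j323.4 Ω
Step 3 — Parallel combination: 1/Z_total = 1/R + 1/L + 1/C; Z_total = 0.3439 + j4.406 Ω = 4.42∠85.5° Ω.
Step 4 — Source phasor: V = 41.7∠103.2° V = -9.522 + j40.6 V.
Step 5 — Current: I = V / Z = 8.99 + j2.863 A = 9.435∠17.7° A.
Step 6 — Complex power: S = V·I* = 30.61 + j392.3 VA.
Step 7 — Real power: P = Re(S) = 30.61 W.
Step 8 — Reactive power: Q = Im(S) = 392.3 VAR.
Step 9 — Apparent power: |S| = 393.5 VA.
Step 10 — Power factor: PF = P/|S| = 0.07781 (lagging).

(a) P = 30.61 W  (b) Q = 392.3 VAR  (c) S = 393.5 VA  (d) PF = 0.07781 (lagging)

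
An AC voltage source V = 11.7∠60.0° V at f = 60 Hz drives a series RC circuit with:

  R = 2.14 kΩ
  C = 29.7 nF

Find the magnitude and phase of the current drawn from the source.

Step 1 — Angular frequency: ω = 2π·f = 2π·60 = 377 rad/s.
Step 2 — Component impedances:
  R: Z = R = 2140 Ω
  C: Z = 1/(jωC) = -j/(ω·C) = 0 - j8.931e+04 Ω
Step 3 — Series combination: Z_total = R + C = 2140 - j8.931e+04 Ω = 8.934e+04∠-88.6° Ω.
Step 4 — Source phasor: V = 11.7∠60.0° V = 5.85 + j10.13 V.
Step 5 — Ohm's law: I = V / Z_total = (5.85 + j10.13) / (2140 - j8.931e+04) = -0.0001118 + j6.818e-05 A.
Step 6 — Convert to polar: |I| = 0.000131 A, ∠I = 148.6°.

I = 0.000131∠148.6° A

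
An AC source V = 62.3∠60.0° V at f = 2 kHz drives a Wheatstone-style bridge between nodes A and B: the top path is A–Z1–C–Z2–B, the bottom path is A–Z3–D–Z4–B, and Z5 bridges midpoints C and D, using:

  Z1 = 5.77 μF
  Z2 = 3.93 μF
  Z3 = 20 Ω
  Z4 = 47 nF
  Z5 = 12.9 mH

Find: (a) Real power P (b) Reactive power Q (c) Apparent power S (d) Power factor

Step 1 — Angular frequency: ω = 2π·f = 2π·2000 = 1.257e+04 rad/s.
Step 2 — Component impedances:
  Z1: Z = 1/(jωC) = -j/(ω·C) = 0 - j13.79 Ω
  Z2: Z = 1/(jωC) = -j/(ω·C) = 0 - j20.25 Ω
  Z3: Z = R = 20 Ω
  Z4: Z = 1/(jωC) = -j/(ω·C) = 0 - j1693 Ω
  Z5: Z = jωL = j·1.257e+04·0.0129 = 0 + j162.1 Ω
Step 3 — Bridge requires nodal analysis (the Z5 bridge couples midpoints C and D, so the two paths cannot be reduced to a simple series/parallel combination). Setting node B to ground and injecting 1 A at node A, the 3-node admittance system at A, C, D solves to V_A = Z_AB = 0.09839 - j34.59 Ω = 34.59∠-89.8° Ω.
Step 4 — Source phasor: V = 62.3∠60.0° V = 31.15 + j53.95 V.
Step 5 — Current: I = V / Z = -1.557 + j0.905 A = 1.801∠149.8° A.
Step 6 — Complex power: S = V·I* = 0.3192 - j112.2 VA.
Step 7 — Real power: P = Re(S) = 0.3192 W.
Step 8 — Reactive power: Q = Im(S) = -112.2 VAR.
Step 9 — Apparent power: |S| = 112.2 VA.
Step 10 — Power factor: PF = P/|S| = 0.002845 (leading).

(a) P = 0.3192 W  (b) Q = -112.2 VAR  (c) S = 112.2 VA  (d) PF = 0.002845 (leading)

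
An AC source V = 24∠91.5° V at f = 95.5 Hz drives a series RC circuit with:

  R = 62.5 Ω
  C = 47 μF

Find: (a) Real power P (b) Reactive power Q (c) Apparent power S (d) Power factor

Step 1 — Angular frequency: ω = 2π·f = 2π·95.5 = 600 rad/s.
Step 2 — Component impedances:
  R: Z = R = 62.5 Ω
  C: Z = 1/(jωC) = -j/(ω·C) = 0 - j35.46 Ω
Step 3 — Series combination: Z_total = R + C = 62.5 - j35.46 Ω = 71.86∠-29.6° Ω.
Step 4 — Source phasor: V = 24∠91.5° V = -0.6282 + j23.99 V.
Step 5 — Current: I = V / Z = -0.1724 + j0.2861 A = 0.334∠121.1° A.
Step 6 — Complex power: S = V·I* = 6.972 - j3.955 VA.
Step 7 — Real power: P = Re(S) = 6.972 W.
Step 8 — Reactive power: Q = Im(S) = -3.955 VAR.
Step 9 — Apparent power: |S| = 8.016 VA.
Step 10 — Power factor: PF = P/|S| = 0.8698 (leading).

(a) P = 6.972 W  (b) Q = -3.955 VAR  (c) S = 8.016 VA  (d) PF = 0.8698 (leading)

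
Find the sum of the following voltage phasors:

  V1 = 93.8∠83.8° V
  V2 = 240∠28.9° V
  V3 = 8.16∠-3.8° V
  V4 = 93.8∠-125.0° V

Step 1 — Convert each phasor to rectangular form:
  V1 = 93.8·(cos(83.8°) + j·sin(83.8°)) = 10.13 + j93.25 V
  V2 = 240·(cos(28.9°) + j·sin(28.9°)) = 210.1 + j116 V
  V3 = 8.16·(cos(-3.8°) + j·sin(-3.8°)) = 8.142 - j0.5408 V
  V4 = 93.8·(cos(-125.0°) + j·sin(-125.0°)) = -53.8 - j76.84 V
Step 2 — Sum components: V_total = 174.6 + j131.9 V.
Step 3 — Convert to polar: |V_total| = 218.8 V, ∠V_total = 37.1°.

V_total = 218.8∠37.1° V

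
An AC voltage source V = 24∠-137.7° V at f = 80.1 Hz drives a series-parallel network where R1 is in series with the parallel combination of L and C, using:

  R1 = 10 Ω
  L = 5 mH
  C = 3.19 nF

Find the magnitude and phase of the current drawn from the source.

Step 1 — Angular frequency: ω = 2π·f = 2π·80.1 = 503.3 rad/s.
Step 2 — Component impedances:
  R1: Z = R = 10 Ω
  L: Z = jωL = j·503.3·0.005 = 0 + j2.516 Ω
  C: Z = 1/(jωC) = -j/(ω·C) = 0 - j6.229e+05 Ω
Step 3 — Parallel branch: L || C = 1/(1/L + 1/C) = 0 + j2.516 Ω.
Step 4 — Series with R1: Z_total = R1 + (L || C) = 10 + j2.516 Ω = 10.31∠14.1° Ω.
Step 5 — Source phasor: V = 24∠-137.7° V = -17.75 - j16.15 V.
Step 6 — Ohm's law: I = V / Z_total = (-17.75 - j16.15) / (10 + j2.516) = -2.052 - j1.099 A.
Step 7 — Convert to polar: |I| = 2.327 A, ∠I = -151.8°.

I = 2.327∠-151.8° A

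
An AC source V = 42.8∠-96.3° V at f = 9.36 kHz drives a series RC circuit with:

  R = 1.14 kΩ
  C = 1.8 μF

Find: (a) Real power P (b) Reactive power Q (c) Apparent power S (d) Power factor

Step 1 — Angular frequency: ω = 2π·f = 2π·9360 = 5.881e+04 rad/s.
Step 2 — Component impedances:
  R: Z = R = 1140 Ω
  C: Z = 1/(jωC) = -j/(ω·C) = 0 - j9.447 Ω
Step 3 — Series combination: Z_total = R + C = 1140 - j9.447 Ω = 1140∠-0.5° Ω.
Step 4 — Source phasor: V = 42.8∠-96.3° V = -4.697 - j42.54 V.
Step 5 — Current: I = V / Z = -0.00381 - j0.03735 A = 0.03754∠-95.8° A.
Step 6 — Complex power: S = V·I* = 1.607 - j0.01331 VA.
Step 7 — Real power: P = Re(S) = 1.607 W.
Step 8 — Reactive power: Q = Im(S) = -0.01331 VAR.
Step 9 — Apparent power: |S| = 1.607 VA.
Step 10 — Power factor: PF = P/|S| = 1 (leading).

(a) P = 1.607 W  (b) Q = -0.01331 VAR  (c) S = 1.607 VA  (d) PF = 1 (leading)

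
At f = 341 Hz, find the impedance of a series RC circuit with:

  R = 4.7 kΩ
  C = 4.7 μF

Step 1 — Angular frequency: ω = 2π·f = 2π·341 = 2143 rad/s.
Step 2 — Component impedances:
  R: Z = R = 4700 Ω
  C: Z = 1/(jωC) = -j/(ω·C) = 0 - j99.3 Ω
Step 3 — Series combination: Z_total = R + C = 4700 - j99.3 Ω = 4701∠-1.2° Ω.

Z = 4700 - j99.3 Ω = 4701∠-1.2° Ω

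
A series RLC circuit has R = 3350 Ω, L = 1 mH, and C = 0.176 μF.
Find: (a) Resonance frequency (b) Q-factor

Step 1 — Resonance condition Im(Z)=0 gives ω₀ = 1/√(LC).
Step 2 — ω₀ = 1/√(0.001·1.76e-07) = 7.538e+04 rad/s.
Step 3 — f₀ = ω₀/(2π) = 1.2e+04 Hz.
Step 4 — Series Q: Q = ω₀L/R = 7.538e+04·0.001/3350 = 0.0225.

(a) f₀ = 1.2e+04 Hz  (b) Q = 0.0225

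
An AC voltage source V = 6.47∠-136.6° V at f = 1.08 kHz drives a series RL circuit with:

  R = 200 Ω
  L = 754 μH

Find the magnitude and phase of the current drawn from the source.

Step 1 — Angular frequency: ω = 2π·f = 2π·1080 = 6786 rad/s.
Step 2 — Component impedances:
  R: Z = R = 200 Ω
  L: Z = jωL = j·6786·0.000754 = 0 + j5.117 Ω
Step 3 — Series combination: Z_total = R + L = 200 + j5.117 Ω = 200.1∠1.5° Ω.
Step 4 — Source phasor: V = 6.47∠-136.6° V = -4.701 - j4.445 V.
Step 5 — Ohm's law: I = V / Z_total = (-4.701 - j4.445) / (200 + j5.117) = -0.02406 - j0.02161 A.
Step 6 — Convert to polar: |I| = 0.03234 A, ∠I = -138.1°.

I = 0.03234∠-138.1° A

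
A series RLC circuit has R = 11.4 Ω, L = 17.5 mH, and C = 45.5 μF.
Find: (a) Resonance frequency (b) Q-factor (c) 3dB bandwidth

Step 1 — Resonance: ω₀ = 1/√(LC) = 1/√(0.0175·4.55e-05) = 1121 rad/s.
Step 2 — f₀ = ω₀/(2π) = 178.4 Hz.
Step 3 — Series Q: Q = ω₀L/R = 1121·0.0175/11.4 = 1.72.
Step 4 — Bandwidth: Δω = ω₀/Q = 651.4 rad/s; BW = Δω/(2π) = 103.7 Hz.

(a) f₀ = 178.4 Hz  (b) Q = 1.72  (c) BW = 103.7 Hz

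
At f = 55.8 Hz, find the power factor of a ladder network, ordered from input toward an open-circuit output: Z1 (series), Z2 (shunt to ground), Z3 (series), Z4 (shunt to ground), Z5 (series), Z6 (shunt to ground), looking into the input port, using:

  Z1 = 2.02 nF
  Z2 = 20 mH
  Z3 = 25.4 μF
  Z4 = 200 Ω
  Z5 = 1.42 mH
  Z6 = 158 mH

Step 1 — Angular frequency: ω = 2π·f = 2π·55.8 = 350.6 rad/s.
Step 2 — Component impedances:
  Z1: Z = 1/(jωC) = -j/(ω·C) = 0 - j1.412e+06 Ω
  Z2: Z = jωL = j·350.6·0.02 = 0 + j7.012 Ω
  Z3: Z = 1/(jωC) = -j/(ω·C) = 0 - j112.3 Ω
  Z4: Z = R = 200 Ω
  Z5: Z = jωL = j·350.6·0.00142 = 0 + j0.4979 Ω
  Z6: Z = jωL = j·350.6·0.158 = 0 + j55.4 Ω
Step 3 — Ladder network (open output): work backward from the far end, alternating series and parallel combinations. Z_in = 0.2324 - j1.412e+06 Ω = 1.412e+06∠-90.0° Ω.
Step 4 — Power factor: PF = cos(φ) = Re(Z)/|Z| = 0.2324/1.412e+06 = 1.646e-07.
Step 5 — Type: Im(Z) = -1.412e+06 ⇒ leading (phase φ = -90.0°).

PF = 1.646e-07 (leading, φ = -90.0°)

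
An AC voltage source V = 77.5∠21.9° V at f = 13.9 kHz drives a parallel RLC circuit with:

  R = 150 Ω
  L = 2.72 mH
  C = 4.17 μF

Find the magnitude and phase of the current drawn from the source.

Step 1 — Angular frequency: ω = 2π·f = 2π·1.39e+04 = 8.734e+04 rad/s.
Step 2 — Component impedances:
  R: Z = R = 150 Ω
  L: Z = jωL = j·8.734e+04·0.00272 = 0 + j237.6 Ω
  C: Z = 1/(jωC) = -j/(ω·C) = 0 - j2.746 Ω
Step 3 — Parallel combination: 1/Z_total = 1/R + 1/L + 1/C; Z_total = 0.05143 - j2.777 Ω = 2.777∠-88.9° Ω.
Step 4 — Source phasor: V = 77.5∠21.9° V = 71.91 + j28.91 V.
Step 5 — Ohm's law: I = V / Z_total = (71.91 + j28.91) / (0.05143 - j2.777) = -9.926 + j26.08 A.
Step 6 — Convert to polar: |I| = 27.9 A, ∠I = 110.8°.

I = 27.9∠110.8° A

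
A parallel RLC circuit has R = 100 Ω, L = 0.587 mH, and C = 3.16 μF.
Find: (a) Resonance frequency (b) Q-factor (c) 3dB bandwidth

Step 1 — Resonance: ω₀ = 1/√(LC) = 1/√(0.000587·3.16e-06) = 2.322e+04 rad/s.
Step 2 — f₀ = ω₀/(2π) = 3695 Hz.
Step 3 — Parallel Q: Q = R/(ω₀L) = 100/(2.322e+04·0.000587) = 7.337.
Step 4 — Bandwidth: Δω = ω₀/Q = 3165 rad/s; BW = Δω/(2π) = 503.7 Hz.

(a) f₀ = 3695 Hz  (b) Q = 7.337  (c) BW = 503.7 Hz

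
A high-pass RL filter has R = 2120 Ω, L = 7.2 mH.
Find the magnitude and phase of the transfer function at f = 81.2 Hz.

Step 1 — Angular frequency: ω = 2π·81.2 = 510.2 rad/s.
Step 2 — Transfer function: H(jω) = jωL/(R + jωL).
Step 3 — Numerator jωL = j·3.673; denominator R + jωL = 2120 + j3.673.
Step 4 — H = 3.002e-06 + j0.001733.
Step 5 — Magnitude: |H| = 0.001733 (-55.2 dB); phase: φ = 89.9°.

|H| = 0.001733 (-55.2 dB), φ = 89.9°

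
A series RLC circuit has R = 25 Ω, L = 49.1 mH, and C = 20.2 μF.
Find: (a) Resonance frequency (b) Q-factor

Step 1 — Resonance condition Im(Z)=0 gives ω₀ = 1/√(LC).
Step 2 — ω₀ = 1/√(0.0491·2.02e-05) = 1004 rad/s.
Step 3 — f₀ = ω₀/(2π) = 159.8 Hz.
Step 4 — Series Q: Q = ω₀L/R = 1004·0.0491/25 = 1.972.

(a) f₀ = 159.8 Hz  (b) Q = 1.972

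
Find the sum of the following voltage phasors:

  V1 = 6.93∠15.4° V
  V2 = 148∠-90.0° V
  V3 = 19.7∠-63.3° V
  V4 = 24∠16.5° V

Step 1 — Convert each phasor to rectangular form:
  V1 = 6.93·(cos(15.4°) + j·sin(15.4°)) = 6.681 + j1.84 V
  V2 = 148·(cos(-90.0°) + j·sin(-90.0°)) = 0 - j148 V
  V3 = 19.7·(cos(-63.3°) + j·sin(-63.3°)) = 8.852 - j17.6 V
  V4 = 24·(cos(16.5°) + j·sin(16.5°)) = 23.01 + j6.816 V
Step 2 — Sum components: V_total = 38.54 - j156.9 V.
Step 3 — Convert to polar: |V_total| = 161.6 V, ∠V_total = -76.2°.

V_total = 161.6∠-76.2° V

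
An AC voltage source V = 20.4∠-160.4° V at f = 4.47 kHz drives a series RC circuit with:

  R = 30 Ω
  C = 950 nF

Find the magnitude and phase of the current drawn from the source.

Step 1 — Angular frequency: ω = 2π·f = 2π·4470 = 2.809e+04 rad/s.
Step 2 — Component impedances:
  R: Z = R = 30 Ω
  C: Z = 1/(jωC) = -j/(ω·C) = 0 - j37.48 Ω
Step 3 — Series combination: Z_total = R + C = 30 - j37.48 Ω = 48.01∠-51.3° Ω.
Step 4 — Source phasor: V = 20.4∠-160.4° V = -19.22 - j6.843 V.
Step 5 — Ohm's law: I = V / Z_total = (-19.22 - j6.843) / (30 - j37.48) = -0.1389 - j0.4016 A.
Step 6 — Convert to polar: |I| = 0.4249 A, ∠I = -109.1°.

I = 0.4249∠-109.1° A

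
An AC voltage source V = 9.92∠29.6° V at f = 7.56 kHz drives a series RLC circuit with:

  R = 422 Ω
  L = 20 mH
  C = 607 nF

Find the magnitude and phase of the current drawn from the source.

Step 1 — Angular frequency: ω = 2π·f = 2π·7560 = 4.75e+04 rad/s.
Step 2 — Component impedances:
  R: Z = R = 422 Ω
  L: Z = jωL = j·4.75e+04·0.02 = 0 + j950 Ω
  C: Z = 1/(jωC) = -j/(ω·C) = 0 - j34.68 Ω
Step 3 — Series combination: Z_total = R + L + C = 422 + j915.3 Ω = 1008∠65.2° Ω.
Step 4 — Source phasor: V = 9.92∠29.6° V = 8.625 + j4.9 V.
Step 5 — Ohm's law: I = V / Z_total = (8.625 + j4.9) / (422 + j915.3) = 0.007998 - j0.005736 A.
Step 6 — Convert to polar: |I| = 0.009842 A, ∠I = -35.6°.

I = 0.009842∠-35.6° A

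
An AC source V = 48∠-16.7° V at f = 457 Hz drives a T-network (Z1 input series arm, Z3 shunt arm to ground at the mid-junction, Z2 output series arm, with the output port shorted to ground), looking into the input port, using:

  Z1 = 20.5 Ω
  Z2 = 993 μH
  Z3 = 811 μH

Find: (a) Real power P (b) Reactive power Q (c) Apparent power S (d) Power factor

Step 1 — Angular frequency: ω = 2π·f = 2π·457 = 2871 rad/s.
Step 2 — Component impedances:
  Z1: Z = R = 20.5 Ω
  Z2: Z = jωL = j·2871·0.000993 = 0 + j2.851 Ω
  Z3: Z = jωL = j·2871·0.000811 = 0 + j2.329 Ω
Step 3 — With the output port shorted to ground, the output series arm Z2 runs from the junction to ground; the shunt arm Z3 also runs from the junction to ground. They appear in parallel: Z3 || Z2 = 0 + j1.282 Ω.
Step 4 — Series with input arm Z1: Z_in = Z1 + (Z3 || Z2) = 20.5 + j1.282 Ω = 20.54∠3.6° Ω.
Step 5 — Source phasor: V = 48∠-16.7° V = 45.98 - j13.79 V.
Step 6 — Current: I = V / Z = 2.192 - j0.8099 A = 2.337∠-20.3° A.
Step 7 — Complex power: S = V·I* = 112 + j7 VA.
Step 8 — Real power: P = Re(S) = 112 W.
Step 9 — Reactive power: Q = Im(S) = 7 VAR.
Step 10 — Apparent power: |S| = 112.2 VA.
Step 11 — Power factor: PF = P/|S| = 0.9981 (lagging).

(a) P = 112 W  (b) Q = 7 VAR  (c) S = 112.2 VA  (d) PF = 0.9981 (lagging)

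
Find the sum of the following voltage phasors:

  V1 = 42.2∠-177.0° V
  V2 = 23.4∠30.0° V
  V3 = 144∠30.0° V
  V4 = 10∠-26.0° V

Step 1 — Convert each phasor to rectangular form:
  V1 = 42.2·(cos(-177.0°) + j·sin(-177.0°)) = -42.14 - j2.209 V
  V2 = 23.4·(cos(30.0°) + j·sin(30.0°)) = 20.26 + j11.7 V
  V3 = 144·(cos(30.0°) + j·sin(30.0°)) = 124.7 + j72 V
  V4 = 10·(cos(-26.0°) + j·sin(-26.0°)) = 8.988 - j4.384 V
Step 2 — Sum components: V_total = 111.8 + j77.11 V.
Step 3 — Convert to polar: |V_total| = 135.8 V, ∠V_total = 34.6°.

V_total = 135.8∠34.6° V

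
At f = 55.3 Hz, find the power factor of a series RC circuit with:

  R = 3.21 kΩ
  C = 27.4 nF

Step 1 — Angular frequency: ω = 2π·f = 2π·55.3 = 347.5 rad/s.
Step 2 — Component impedances:
  R: Z = R = 3210 Ω
  C: Z = 1/(jωC) = -j/(ω·C) = 0 - j1.05e+05 Ω
Step 3 — Series combination: Z_total = R + C = 3210 - j1.05e+05 Ω = 1.051e+05∠-88.2° Ω.
Step 4 — Power factor: PF = cos(φ) = Re(Z)/|Z| = 3210/1.0509e+05 = 0.03055.
Step 5 — Type: Im(Z) = -1.05e+05 ⇒ leading (phase φ = -88.2°).

PF = 0.03055 (leading, φ = -88.2°)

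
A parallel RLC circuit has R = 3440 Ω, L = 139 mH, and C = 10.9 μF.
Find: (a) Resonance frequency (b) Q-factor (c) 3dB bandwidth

Step 1 — Resonance: ω₀ = 1/√(LC) = 1/√(0.139·1.09e-05) = 812.4 rad/s.
Step 2 — f₀ = ω₀/(2π) = 129.3 Hz.
Step 3 — Parallel Q: Q = R/(ω₀L) = 3440/(812.4·0.139) = 30.46.
Step 4 — Bandwidth: Δω = ω₀/Q = 26.67 rad/s; BW = Δω/(2π) = 4.245 Hz.

(a) f₀ = 129.3 Hz  (b) Q = 30.46  (c) BW = 4.245 Hz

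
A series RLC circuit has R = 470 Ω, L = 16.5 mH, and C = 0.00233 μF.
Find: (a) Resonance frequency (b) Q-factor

Step 1 — Resonance condition Im(Z)=0 gives ω₀ = 1/√(LC).
Step 2 — ω₀ = 1/√(0.0165·2.33e-09) = 1.613e+05 rad/s.
Step 3 — f₀ = ω₀/(2π) = 2.567e+04 Hz.
Step 4 — Series Q: Q = ω₀L/R = 1.613e+05·0.0165/470 = 5.662.

(a) f₀ = 2.567e+04 Hz  (b) Q = 5.662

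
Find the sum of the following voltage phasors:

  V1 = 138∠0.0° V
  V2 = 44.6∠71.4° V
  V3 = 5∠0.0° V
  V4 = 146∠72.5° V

Step 1 — Convert each phasor to rectangular form:
  V1 = 138·(cos(0.0°) + j·sin(0.0°)) = 138 V
  V2 = 44.6·(cos(71.4°) + j·sin(71.4°)) = 14.23 + j42.27 V
  V3 = 5·(cos(0.0°) + j·sin(0.0°)) = 5 V
  V4 = 146·(cos(72.5°) + j·sin(72.5°)) = 43.9 + j139.2 V
Step 2 — Sum components: V_total = 201.1 + j181.5 V.
Step 3 — Convert to polar: |V_total| = 270.9 V, ∠V_total = 42.1°.

V_total = 270.9∠42.1° V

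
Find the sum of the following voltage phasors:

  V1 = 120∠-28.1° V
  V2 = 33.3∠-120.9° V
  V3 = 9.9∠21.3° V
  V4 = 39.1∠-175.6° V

Step 1 — Convert each phasor to rectangular form:
  V1 = 120·(cos(-28.1°) + j·sin(-28.1°)) = 105.9 - j56.52 V
  V2 = 33.3·(cos(-120.9°) + j·sin(-120.9°)) = -17.1 - j28.57 V
  V3 = 9.9·(cos(21.3°) + j·sin(21.3°)) = 9.224 + j3.596 V
  V4 = 39.1·(cos(-175.6°) + j·sin(-175.6°)) = -38.98 - j3 V
Step 2 — Sum components: V_total = 58.99 - j84.5 V.
Step 3 — Convert to polar: |V_total| = 103.1 V, ∠V_total = -55.1°.

V_total = 103.1∠-55.1° V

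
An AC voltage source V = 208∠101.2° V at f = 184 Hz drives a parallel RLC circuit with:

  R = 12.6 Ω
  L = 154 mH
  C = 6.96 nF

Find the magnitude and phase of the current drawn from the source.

Step 1 — Angular frequency: ω = 2π·f = 2π·184 = 1156 rad/s.
Step 2 — Component impedances:
  R: Z = R = 12.6 Ω
  L: Z = jωL = j·1156·0.154 = 0 + j178 Ω
  C: Z = 1/(jωC) = -j/(ω·C) = 0 - j1.243e+05 Ω
Step 3 — Parallel combination: 1/Z_total = 1/R + 1/L + 1/C; Z_total = 12.54 + j0.886 Ω = 12.57∠4.0° Ω.
Step 4 — Source phasor: V = 208∠101.2° V = -40.4 + j204 V.
Step 5 — Ohm's law: I = V / Z_total = (-40.4 + j204) / (12.54 + j0.886) = -2.062 + j16.42 A.
Step 6 — Convert to polar: |I| = 16.55 A, ∠I = 97.2°.

I = 16.55∠97.2° A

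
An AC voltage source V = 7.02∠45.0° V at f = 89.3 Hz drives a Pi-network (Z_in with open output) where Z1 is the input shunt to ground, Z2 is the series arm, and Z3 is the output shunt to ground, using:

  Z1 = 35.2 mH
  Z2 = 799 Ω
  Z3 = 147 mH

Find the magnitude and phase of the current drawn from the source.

Step 1 — Angular frequency: ω = 2π·f = 2π·89.3 = 561.1 rad/s.
Step 2 — Component impedances:
  Z1: Z = jωL = j·561.1·0.0352 = 0 + j19.75 Ω
  Z2: Z = R = 799 Ω
  Z3: Z = jωL = j·561.1·0.147 = 0 + j82.48 Ω
Step 3 — With open output, the series arm Z2 and the output shunt Z3 appear in series to ground: Z2 + Z3 = 799 + j82.48 Ω.
Step 4 — Parallel with input shunt Z1: Z_in = Z1 || (Z2 + Z3) = 0.4803 + j19.69 Ω = 19.69∠88.6° Ω.
Step 5 — Source phasor: V = 7.02∠45.0° V = 4.964 + j4.964 V.
Step 6 — Ohm's law: I = V / Z_total = (4.964 + j4.964) / (0.4803 + j19.69) = 0.2581 - j0.2458 A.
Step 7 — Convert to polar: |I| = 0.3564 A, ∠I = -43.6°.

I = 0.3564∠-43.6° A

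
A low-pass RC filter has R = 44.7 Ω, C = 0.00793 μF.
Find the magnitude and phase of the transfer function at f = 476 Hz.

Step 1 — Angular frequency: ω = 2π·476 = 2991 rad/s.
Step 2 — Transfer function: H(jω) = 1/(1 + jωRC).
Step 3 — Denominator: 1 + jωRC = 1 + j·2991·44.7·7.93e-09 = 1 + j0.00106.
Step 4 — H = 1 - j0.00106.
Step 5 — Magnitude: |H| = 1 (-0.0 dB); phase: φ = -0.1°.

|H| = 1 (-0.0 dB), φ = -0.1°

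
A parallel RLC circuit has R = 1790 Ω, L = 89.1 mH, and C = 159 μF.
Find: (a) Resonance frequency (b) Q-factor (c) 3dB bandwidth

Step 1 — Resonance: ω₀ = 1/√(LC) = 1/√(0.0891·0.000159) = 265.7 rad/s.
Step 2 — f₀ = ω₀/(2π) = 42.28 Hz.
Step 3 — Parallel Q: Q = R/(ω₀L) = 1790/(265.7·0.0891) = 75.62.
Step 4 — Bandwidth: Δω = ω₀/Q = 3.514 rad/s; BW = Δω/(2π) = 0.5592 Hz.

(a) f₀ = 42.28 Hz  (b) Q = 75.62  (c) BW = 0.5592 Hz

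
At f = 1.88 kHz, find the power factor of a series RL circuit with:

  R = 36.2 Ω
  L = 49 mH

Step 1 — Angular frequency: ω = 2π·f = 2π·1880 = 1.181e+04 rad/s.
Step 2 — Component impedances:
  R: Z = R = 36.2 Ω
  L: Z = jωL = j·1.181e+04·0.049 = 0 + j578.8 Ω
Step 3 — Series combination: Z_total = R + L = 36.2 + j578.8 Ω = 579.9∠86.4° Ω.
Step 4 — Power factor: PF = cos(φ) = Re(Z)/|Z| = 36.2/579.9 = 0.06242.
Step 5 — Type: Im(Z) = 578.8 ⇒ lagging (phase φ = 86.4°).

PF = 0.06242 (lagging, φ = 86.4°)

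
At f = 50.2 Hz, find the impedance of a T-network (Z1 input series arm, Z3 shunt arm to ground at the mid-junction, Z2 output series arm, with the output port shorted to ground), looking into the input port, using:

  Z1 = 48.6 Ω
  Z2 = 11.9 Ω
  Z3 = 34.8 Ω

Step 1 — Angular frequency: ω = 2π·f = 2π·50.2 = 315.4 rad/s.
Step 2 — Component impedances:
  Z1: Z = R = 48.6 Ω
  Z2: Z = R = 11.9 Ω
  Z3: Z = R = 34.8 Ω
Step 3 — With the output port shorted to ground, the output series arm Z2 runs from the junction to ground; the shunt arm Z3 also runs from the junction to ground. They appear in parallel: Z3 || Z2 = 8.868 Ω.
Step 4 — Series with input arm Z1: Z_in = Z1 + (Z3 || Z2) = 57.47 Ω = 57.47∠0.0° Ω.

Z = 57.47 Ω = 57.47∠0.0° Ω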